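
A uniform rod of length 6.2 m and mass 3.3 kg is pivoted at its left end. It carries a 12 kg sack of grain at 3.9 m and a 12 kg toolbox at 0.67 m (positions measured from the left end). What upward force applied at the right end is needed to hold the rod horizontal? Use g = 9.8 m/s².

About the left end:
Beam weight: 3.3 × 9.8 = 32.34 N down at 3.1 m → arm 3.1 m, τ = 32.34 × 3.1 = 100.3 N·m clockwise.
Sack of grain: 12 × 9.8 = 117.6 N down at 3.9 m → arm 3.9 m, τ = 117.6 × 3.9 = 458.6 N·m clockwise.
Toolbox: 12 × 9.8 = 117.6 N down at 0.67 m → arm 0.67 m, τ = 117.6 × 0.67 = 78.79 N·m clockwise.
Net moment of the loads = 637.7 N·m clockwise.
The upward force F acts at the right end, arm 6.2 m, giving F × 6.2 counterclockwise.
Balancing moments: F × 6.2 = 637.7, giving F = 637.7 / 6.2 = 103 N.

F ≈ 103 N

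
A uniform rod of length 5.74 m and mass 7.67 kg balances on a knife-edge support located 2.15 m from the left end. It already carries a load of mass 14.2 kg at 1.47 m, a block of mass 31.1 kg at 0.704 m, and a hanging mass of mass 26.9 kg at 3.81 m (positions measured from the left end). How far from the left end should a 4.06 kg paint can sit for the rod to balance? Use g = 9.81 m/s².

Taking torques about the knife-edge support (at 2.15 m from the left end):
Beam weight: 7.67 × 9.81 = 75.24 N down at 2.87 m → arm 0.72 m, τ = 75.24 × 0.72 = 54.17 N·m clockwise.
Load: 14.2 × 9.81 = 139.3 N down at 1.47 m → arm 0.68 m, τ = 139.3 × 0.68 = 94.72 N·m counterclockwise.
Block: 31.1 × 9.81 = 305.1 N down at 0.704 m → arm 1.446 m, τ = 305.1 × 1.446 = 441.2 N·m counterclockwise.
Hanging mass: 26.9 × 9.81 = 263.9 N down at 3.81 m → arm 1.66 m, τ = 263.9 × 1.66 = 438.1 N·m clockwise.
Net moment of existing loads = 43.65 N·m counterclockwise.
The paint can weighs 4.06 × 9.81 = 39.83 N and must supply an equal clockwise moment, so its lever arm about the knife-edge support is 43.65 / 39.83 = 1.1 m.
That puts it at 2.15 + 1.1 = 3.25 m from the left end.

x ≈ 3.25 m from the left end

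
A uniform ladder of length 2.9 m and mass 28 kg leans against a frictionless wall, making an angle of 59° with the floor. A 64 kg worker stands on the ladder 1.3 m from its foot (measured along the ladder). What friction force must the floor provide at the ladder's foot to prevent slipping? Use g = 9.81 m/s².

Taking torques about the foot of the ladder:
Ladder weight 28×9.81 = 274.7 N acts at 1.45 m along the ladder; its horizontal arm is 1.45·cos59° = 0.7468 m → τ = 205.1 N·m clockwise.
Worker: 64×9.81 = 627.8 N at 1.3 m → arm 0.6695 m → τ = 420.3 N·m clockwise.
Wall normal N acts horizontally at the top; its moment arm is the height L sinθ = 2.9·sin59° = 2.486 m, counterclockwise.
Στ = 0 ⇒ N × 2.486 = 625.4 ⇒ N = 252 N.
ΣFx = 0: friction at the foot balances the wall's push, so f = N_wall = 252 N.

f ≈ 252 N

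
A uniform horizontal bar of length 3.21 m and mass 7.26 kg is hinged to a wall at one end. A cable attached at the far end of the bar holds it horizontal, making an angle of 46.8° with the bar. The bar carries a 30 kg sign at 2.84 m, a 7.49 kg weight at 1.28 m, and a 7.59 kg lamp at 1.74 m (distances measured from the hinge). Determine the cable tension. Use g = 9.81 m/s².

Sum moments about the hinge (the unknown hinge reaction has zero arm there).
Beam weight: 7.26 × 9.81 = 71.22 N down at 1.605 m → arm 1.605 m, τ = 71.22 × 1.605 = 114.3 N·m clockwise.
Sign: 30 × 9.81 = 294.3 N down at 2.84 m → arm 2.84 m, τ = 294.3 × 2.84 = 835.8 N·m clockwise.
Weight: 7.49 × 9.81 = 73.48 N down at 1.28 m → arm 1.28 m, τ = 73.48 × 1.28 = 94.05 N·m clockwise.
Lamp: 7.59 × 9.81 = 74.46 N down at 1.74 m → arm 1.74 m, τ = 74.46 × 1.74 = 129.6 N·m clockwise.
Total clockwise load moment = 1174 N·m.
The cable tension T acts at 3.21 m; only its component perpendicular to the bar, T sinθ, produces torque. sin 46.8° = 0.729.
Balancing moments: T × 3.21 × 0.729 = 1174, giving T = 1174 / 2.34 = 502 N.

T ≈ 502 N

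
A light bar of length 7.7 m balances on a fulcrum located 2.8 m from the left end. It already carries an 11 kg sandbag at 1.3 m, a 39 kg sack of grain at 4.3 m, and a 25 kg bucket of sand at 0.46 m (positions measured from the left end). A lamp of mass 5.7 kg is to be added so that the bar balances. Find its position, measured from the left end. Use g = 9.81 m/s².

Choose the fulcrum (at 2.8 m from the left end) as the axis so the support reaction has zero arm there.
Sandbag: 11 × 9.81 = 107.9 N down at 1.3 m → arm 1.5 m, τ = 107.9 × 1.5 = 161.9 N·m counterclockwise.
Sack of grain: 39 × 9.81 = 382.6 N down at 4.3 m → arm 1.5 m, τ = 382.6 × 1.5 = 573.9 N·m clockwise.
Bucket of sand: 25 × 9.81 = 245.2 N down at 0.46 m → arm 2.34 m, τ = 245.2 × 2.34 = 573.8 N·m counterclockwise.
Net moment of existing loads = 161.8 N·m counterclockwise.
The lamp weighs 5.7 × 9.81 = 55.92 N and must supply an equal clockwise moment, so its lever arm about the fulcrum is 161.8 / 55.92 = 2.89 m.
That puts it at 2.8 + 2.89 = 5.69 m from the left end.

x ≈ 5.69 m from the left end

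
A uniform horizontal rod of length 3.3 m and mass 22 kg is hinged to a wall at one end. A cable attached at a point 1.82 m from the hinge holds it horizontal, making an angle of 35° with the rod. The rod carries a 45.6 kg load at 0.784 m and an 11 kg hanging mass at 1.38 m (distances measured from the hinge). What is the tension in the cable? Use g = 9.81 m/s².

About the hinge:
Beam weight: 22 × 9.81 = 215.8 N down at 1.65 m → arm 1.65 m, τ = 215.8 × 1.65 = 356.1 N·m clockwise.
Load: 45.6 × 9.81 = 447.3 N down at 0.784 m → arm 0.784 m, τ = 447.3 × 0.784 = 350.7 N·m clockwise.
Hanging mass: 11 × 9.81 = 107.9 N down at 1.38 m → arm 1.38 m, τ = 107.9 × 1.38 = 148.9 N·m clockwise.
Total clockwise load moment = 855.7 N·m.
The cable tension T acts at 1.82 m; only its component perpendicular to the rod, T sinθ, produces torque. sin 35° = 0.5736.
For rotational equilibrium, T × 1.82 × 0.5736 = 855.7, so T = 855.7 / 1.044 = 820 N.

T ≈ 820 N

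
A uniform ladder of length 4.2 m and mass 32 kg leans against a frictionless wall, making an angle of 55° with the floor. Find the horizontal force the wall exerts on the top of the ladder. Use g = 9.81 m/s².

N_wall ≈ 110 N

Sum moments about the foot of the ladder (the floor normal and friction both act there and drop out).
Ladder weight 32×9.81 = 313.9 N acts at 2.1 m along the ladder; its horizontal arm is 2.1·cos55° = 1.205 m → τ = 378.2 N·m clockwise.
Wall normal N acts horizontally at the top; its moment arm is the height L sinθ = 4.2·sin55° = 3.44 m, counterclockwise.
Στ = 0 ⇒ N × 3.44 = 378.2 ⇒ N = 110 N.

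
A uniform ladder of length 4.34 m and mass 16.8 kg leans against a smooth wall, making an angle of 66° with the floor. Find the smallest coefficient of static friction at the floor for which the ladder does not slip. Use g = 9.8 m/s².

μ_min ≈ 0.223

Choose the foot of the ladder as the axis so the floor normal and friction both act there and drop out.
Ladder weight 16.8×9.8 = 164.6 N acts at 2.17 m along the ladder; its horizontal arm is 2.17·cos66° = 0.8826 m → τ = 145.3 N·m clockwise.
Wall normal N acts horizontally at the top; its moment arm is the height L sinθ = 4.34·sin66° = 3.965 m, counterclockwise.
Στ = 0 ⇒ N × 3.965 = 145.3 ⇒ N = 36.65 N.
ΣFx = 0 ⇒ f = N_wall = 36.65 N. ΣFy = 0 ⇒ N_floor = 164.6 N.
μ_min = f / N_floor = 36.65 / 164.6 = 0.223.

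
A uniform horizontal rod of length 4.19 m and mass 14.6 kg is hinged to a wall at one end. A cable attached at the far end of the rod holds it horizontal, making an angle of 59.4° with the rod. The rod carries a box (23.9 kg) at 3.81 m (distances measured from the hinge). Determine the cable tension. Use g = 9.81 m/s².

T ≈ 331 N

Sum moments about the hinge (the unknown hinge reaction has zero arm there).
Beam weight: 14.6 × 9.81 = 143.2 N down at 2.095 m → arm 2.095 m, τ = 143.2 × 2.095 = 300 N·m clockwise.
Box: 23.9 × 9.81 = 234.5 N down at 3.81 m → arm 3.81 m, τ = 234.5 × 3.81 = 893.4 N·m clockwise.
Total clockwise load moment = 1193 N·m.
The cable tension T acts at 4.19 m; only its component perpendicular to the rod, T sinθ, produces torque. sin 59.4° = 0.8607.
Στ = 0 ⇒ T × 4.19 × 0.8607 = 1193 ⇒ T = 1193 / 3.606 = 331 N.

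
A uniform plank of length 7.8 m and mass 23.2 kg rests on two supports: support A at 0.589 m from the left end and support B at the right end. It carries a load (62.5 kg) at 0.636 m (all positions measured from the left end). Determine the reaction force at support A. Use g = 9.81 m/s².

About support B:
Beam weight: 23.2 × 9.81 = 227.6 N down at 3.9 m → arm 3.9 m, τ = 227.6 × 3.9 = 887.6 N·m counterclockwise.
Load: 62.5 × 9.81 = 613.1 N down at 0.636 m → arm 7.164 m, τ = 613.1 × 7.164 = 4392 N·m counterclockwise.
Net load moment about support B = 5280 N·m counterclockwise.
Reaction R at support A is upward at 0.589 m, arm 7.211 m → moment R × 7.211 clockwise.
Setting net torque to zero: R × 7.211 = 5280 → R = 732 N.

R_A ≈ 732 N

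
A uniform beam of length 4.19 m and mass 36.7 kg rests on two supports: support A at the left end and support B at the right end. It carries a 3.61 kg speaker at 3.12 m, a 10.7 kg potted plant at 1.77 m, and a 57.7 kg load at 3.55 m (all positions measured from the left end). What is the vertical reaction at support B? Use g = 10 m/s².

R_B ≈ 744 N

Taking torques about support A:
Beam weight: 36.7 × 10 = 367 N down at 2.095 m → arm 2.095 m, τ = 367 × 2.095 = 768.9 N·m clockwise.
Speaker: 3.61 × 10 = 36.1 N down at 3.12 m → arm 3.12 m, τ = 36.1 × 3.12 = 112.6 N·m clockwise.
Potted plant: 10.7 × 10 = 107 N down at 1.77 m → arm 1.77 m, τ = 107 × 1.77 = 189.4 N·m clockwise.
Load: 57.7 × 10 = 577 N down at 3.55 m → arm 3.55 m, τ = 577 × 3.55 = 2048 N·m clockwise.
Net load moment about support A = 3119 N·m clockwise.
Reaction R at support B is upward at 4.19 m, arm 4.19 m → moment R × 4.19 counterclockwise.
Setting net torque to zero: R × 4.19 = 3119 → R = 744 N.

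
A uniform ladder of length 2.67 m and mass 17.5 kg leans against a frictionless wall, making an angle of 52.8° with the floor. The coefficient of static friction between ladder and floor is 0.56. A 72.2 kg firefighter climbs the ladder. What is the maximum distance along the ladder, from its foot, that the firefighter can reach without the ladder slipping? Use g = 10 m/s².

d ≈ 2.12 m

Sum moments about the foot of the ladder (the floor normal and friction both act there and drop out).
Ladder weight 17.5×10 = 175 N acts at 1.335 m along the ladder; its horizontal arm is 1.335·cos52.8° = 0.8071 m → τ = 141.2 N·m clockwise.
Firefighter weight 72.2×10 = 722 N at distance d → arm d·cos52.8° → τ = 722·d·0.6046 clockwise.
Wall normal N at the top has arm L sinθ = 2.127 m counterclockwise, so Στ = 0 gives N·2.127 = 141.2 + 436.5·d.
ΣFy = 0 ⇒ N_floor = 897 N, so the maximum friction is μ_s·N_floor = 0.56×897 = 502.3 N. ΣFx = 0 ⇒ N_wall = f, so at the slipping point N = 502.3 N.
Substituting: 502.3×2.127 = 141.2 + 436.5·d ⇒ d = (1068 − 141.2) / 436.5 = 2.12 m.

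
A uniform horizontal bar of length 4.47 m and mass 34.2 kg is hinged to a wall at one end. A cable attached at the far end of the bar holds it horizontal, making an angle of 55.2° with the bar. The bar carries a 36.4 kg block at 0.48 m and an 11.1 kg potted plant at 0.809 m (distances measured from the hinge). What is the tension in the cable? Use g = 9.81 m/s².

Taking torques about the hinge:
Beam weight: 34.2 × 9.81 = 335.5 N down at 2.235 m → arm 2.235 m, τ = 335.5 × 2.235 = 749.8 N·m clockwise.
Block: 36.4 × 9.81 = 357.1 N down at 0.48 m → arm 0.48 m, τ = 357.1 × 0.48 = 171.4 N·m clockwise.
Potted plant: 11.1 × 9.81 = 108.9 N down at 0.809 m → arm 0.809 m, τ = 108.9 × 0.809 = 88.1 N·m clockwise.
Total clockwise load moment = 1009 N·m.
The cable tension T acts at 4.47 m; only its component perpendicular to the bar, T sinθ, produces torque. sin 55.2° = 0.8211.
Στ = 0 ⇒ T × 4.47 × 0.8211 = 1009 ⇒ T = 1009 / 3.67 = 275 N.

T ≈ 275 N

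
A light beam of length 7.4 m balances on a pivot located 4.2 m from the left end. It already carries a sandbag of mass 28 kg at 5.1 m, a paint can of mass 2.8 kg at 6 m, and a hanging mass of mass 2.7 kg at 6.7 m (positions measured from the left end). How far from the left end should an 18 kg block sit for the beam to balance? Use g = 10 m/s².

x ≈ 2.15 m from the left end

Take moments about the pivot (at 4.2 m from the left end).
Sandbag: 28 × 10 = 280 N down at 5.1 m → arm 0.9 m, τ = 280 × 0.9 = 252 N·m clockwise.
Paint can: 2.8 × 10 = 28 N down at 6 m → arm 1.8 m, τ = 28 × 1.8 = 50.4 N·m clockwise.
Hanging mass: 2.7 × 10 = 27 N down at 6.7 m → arm 2.5 m, τ = 27 × 2.5 = 67.5 N·m clockwise.
Net moment of existing loads = 369.9 N·m clockwise.
The block weighs 18 × 10 = 180 N and must supply an equal counterclockwise moment, so its lever arm about the pivot is 369.9 / 180 = 2.05 m.
That puts it at 4.2 − 2.05 = 2.15 m from the left end.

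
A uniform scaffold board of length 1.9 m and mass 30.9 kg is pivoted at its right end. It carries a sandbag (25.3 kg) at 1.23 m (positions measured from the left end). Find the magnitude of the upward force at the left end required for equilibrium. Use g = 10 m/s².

Take moments about the right end.
Beam weight: 30.9 × 10 = 309 N down at 0.95 m → arm 0.95 m, τ = 309 × 0.95 = 293.6 N·m counterclockwise.
Sandbag: 25.3 × 10 = 253 N down at 1.23 m → arm 0.67 m, τ = 253 × 0.67 = 169.5 N·m counterclockwise.
Net moment of the loads = 463.1 N·m counterclockwise.
The upward force F acts at the left end, arm 1.9 m, giving F × 1.9 clockwise.
Στ = 0 ⇒ F × 1.9 = 463.1 ⇒ F = 463.1 / 1.9 = 244 N.

F ≈ 244 N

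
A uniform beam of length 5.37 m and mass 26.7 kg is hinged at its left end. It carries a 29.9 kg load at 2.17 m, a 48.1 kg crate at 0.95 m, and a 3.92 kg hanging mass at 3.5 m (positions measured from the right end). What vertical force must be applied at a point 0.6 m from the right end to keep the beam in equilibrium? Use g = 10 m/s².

Sum moments about the left end (the unknown pivot reaction has zero arm there).
Beam weight: 26.7 × 10 = 267 N down at 2.685 m → arm 2.685 m, τ = 267 × 2.685 = 716.9 N·m clockwise.
Load: 29.9 × 10 = 299 N down at 2.17 m → arm 3.2 m, τ = 299 × 3.2 = 956.8 N·m clockwise.
Crate: 48.1 × 10 = 481 N down at 0.95 m → arm 4.42 m, τ = 481 × 4.42 = 2126 N·m clockwise.
Hanging mass: 3.92 × 10 = 39.2 N down at 3.5 m → arm 1.87 m, τ = 39.2 × 1.87 = 73.3 N·m clockwise.
Net moment of the loads = 3873 N·m clockwise.
The upward force F acts at a point 0.6 m from the right end, arm 4.77 m, giving F × 4.77 counterclockwise.
Setting net torque to zero: F × 4.77 = 3873 → F = 3873 / 4.77 = 812 N.

F ≈ 812 N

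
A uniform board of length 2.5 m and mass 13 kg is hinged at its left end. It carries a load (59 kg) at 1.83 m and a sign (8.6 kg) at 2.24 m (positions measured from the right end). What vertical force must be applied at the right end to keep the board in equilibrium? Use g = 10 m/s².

F ≈ 232 N

Take moments about the left end.
Beam weight: 13 × 10 = 130 N down at 1.25 m → arm 1.25 m, τ = 130 × 1.25 = 162.5 N·m clockwise.
Load: 59 × 10 = 590 N down at 1.83 m → arm 0.67 m, τ = 590 × 0.67 = 395.3 N·m clockwise.
Sign: 8.6 × 10 = 86 N down at 2.24 m → arm 0.26 m, τ = 86 × 0.26 = 22.36 N·m clockwise.
Net moment of the loads = 580.2 N·m clockwise.
The upward force F acts at the right end, arm 2.5 m, giving F × 2.5 counterclockwise.
For rotational equilibrium, F × 2.5 = 580.2, so F = 580.2 / 2.5 = 232 N.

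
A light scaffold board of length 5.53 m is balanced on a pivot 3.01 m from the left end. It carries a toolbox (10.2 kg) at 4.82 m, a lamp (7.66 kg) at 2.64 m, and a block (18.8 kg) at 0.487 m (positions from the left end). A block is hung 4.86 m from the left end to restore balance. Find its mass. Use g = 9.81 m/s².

Choose the pivot (at 3.01 m from the left end) as the axis so the support reaction has zero arm there.
Toolbox: 10.2 × 9.81 = 100.1 N down at 4.82 m → arm 1.81 m, τ = 100.1 × 1.81 = 181.2 N·m clockwise.
Lamp: 7.66 × 9.81 = 75.14 N down at 2.64 m → arm 0.37 m, τ = 75.14 × 0.37 = 27.8 N·m counterclockwise.
Block: 18.8 × 9.81 = 184.4 N down at 0.487 m → arm 2.523 m, τ = 184.4 × 2.523 = 465.2 N·m counterclockwise.
Net moment of known loads = 311.8 N·m counterclockwise.
An unknown mass m at 4.86 m has arm 1.85 m; its moment is m·g·1.85 clockwise.
Στ = 0 ⇒ m × 9.81 × 1.85 = 311.8 ⇒ m = 311.8 / (9.81 × 1.85) = 17.2 kg.

m ≈ 17.2 kg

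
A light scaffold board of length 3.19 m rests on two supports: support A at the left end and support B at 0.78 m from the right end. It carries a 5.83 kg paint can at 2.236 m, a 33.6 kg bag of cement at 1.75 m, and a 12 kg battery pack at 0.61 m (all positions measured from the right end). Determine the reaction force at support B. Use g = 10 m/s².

Taking torques about support A:
Paint can: 5.83 × 10 = 58.3 N down at 2.236 m → arm 0.954 m, τ = 58.3 × 0.954 = 55.62 N·m clockwise.
Bag of cement: 33.6 × 10 = 336 N down at 1.75 m → arm 1.44 m, τ = 336 × 1.44 = 483.8 N·m clockwise.
Battery pack: 12 × 10 = 120 N down at 0.61 m → arm 2.58 m, τ = 120 × 2.58 = 309.6 N·m clockwise.
Net load moment about support A = 849 N·m clockwise.
Reaction R at support B is upward at 0.78 m, arm 2.41 m → moment R × 2.41 counterclockwise.
Στ = 0 ⇒ R × 2.41 = 849 ⇒ R = 352 N.

R_B ≈ 352 N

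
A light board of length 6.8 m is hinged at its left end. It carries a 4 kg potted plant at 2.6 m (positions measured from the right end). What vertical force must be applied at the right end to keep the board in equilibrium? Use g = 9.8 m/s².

Take moments about the left end.
Potted plant: 4 × 9.8 = 39.2 N down at 2.6 m → arm 4.2 m, τ = 39.2 × 4.2 = 164.6 N·m clockwise.
Net moment of the loads = 164.6 N·m clockwise.
The upward force F acts at the right end, arm 6.8 m, giving F × 6.8 counterclockwise.
Balancing moments: F × 6.8 = 164.6, giving F = 164.6 / 6.8 = 24.2 N.

F ≈ 24.2 N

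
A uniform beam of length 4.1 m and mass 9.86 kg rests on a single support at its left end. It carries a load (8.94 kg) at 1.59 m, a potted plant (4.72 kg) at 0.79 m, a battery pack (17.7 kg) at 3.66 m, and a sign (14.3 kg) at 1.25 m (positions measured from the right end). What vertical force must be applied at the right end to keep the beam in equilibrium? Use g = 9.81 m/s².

About the left end:
Beam weight: 9.86 × 9.81 = 96.73 N down at 2.05 m → arm 2.05 m, τ = 96.73 × 2.05 = 198.3 N·m clockwise.
Load: 8.94 × 9.81 = 87.7 N down at 1.59 m → arm 2.51 m, τ = 87.7 × 2.51 = 220.1 N·m clockwise.
Potted plant: 4.72 × 9.81 = 46.3 N down at 0.79 m → arm 3.31 m, τ = 46.3 × 3.31 = 153.3 N·m clockwise.
Battery pack: 17.7 × 9.81 = 173.6 N down at 3.66 m → arm 0.44 m, τ = 173.6 × 0.44 = 76.38 N·m clockwise.
Sign: 14.3 × 9.81 = 140.3 N down at 1.25 m → arm 2.85 m, τ = 140.3 × 2.85 = 399.9 N·m clockwise.
Net moment of the loads = 1048 N·m clockwise.
The upward force F acts at the right end, arm 4.1 m, giving F × 4.1 counterclockwise.
For rotational equilibrium, F × 4.1 = 1048, so F = 1048 / 4.1 = 256 N.

F ≈ 256 N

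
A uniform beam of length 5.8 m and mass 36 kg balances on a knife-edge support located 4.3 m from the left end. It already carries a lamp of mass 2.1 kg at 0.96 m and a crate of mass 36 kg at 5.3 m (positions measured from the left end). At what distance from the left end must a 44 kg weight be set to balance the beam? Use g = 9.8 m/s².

x ≈ 4.79 m from the left end

Taking torques about the knife-edge support (at 4.3 m from the left end):
Beam weight: 36 × 9.8 = 352.8 N down at 2.9 m → arm 1.4 m, τ = 352.8 × 1.4 = 493.9 N·m counterclockwise.
Lamp: 2.1 × 9.8 = 20.58 N down at 0.96 m → arm 3.34 m, τ = 20.58 × 3.34 = 68.74 N·m counterclockwise.
Crate: 36 × 9.8 = 352.8 N down at 5.3 m → arm 1 m, τ = 352.8 × 1 = 352.8 N·m clockwise.
Net moment of existing loads = 209.8 N·m counterclockwise.
The weight weighs 44 × 9.8 = 431.2 N and must supply an equal clockwise moment, so its lever arm about the knife-edge support is 209.8 / 431.2 = 0.487 m.
That puts it at 4.3 + 0.487 = 4.79 m from the left end.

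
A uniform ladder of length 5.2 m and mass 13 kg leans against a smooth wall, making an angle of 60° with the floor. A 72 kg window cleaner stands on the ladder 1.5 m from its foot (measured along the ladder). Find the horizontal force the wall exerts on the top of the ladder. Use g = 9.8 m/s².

N_wall ≈ 154 N

Take moments about the foot of the ladder.
Ladder weight 13×9.8 = 127.4 N acts at 2.6 m along the ladder; its horizontal arm is 2.6·cos60° = 1.3 m → τ = 165.6 N·m clockwise.
Window cleaner: 72×9.8 = 705.6 N at 1.5 m → arm 0.75 m → τ = 529.2 N·m clockwise.
Wall normal N acts horizontally at the top; its moment arm is the height L sinθ = 5.2·sin60° = 4.503 m, counterclockwise.
Setting net torque to zero: N × 4.503 = 694.8 → N = 154 N.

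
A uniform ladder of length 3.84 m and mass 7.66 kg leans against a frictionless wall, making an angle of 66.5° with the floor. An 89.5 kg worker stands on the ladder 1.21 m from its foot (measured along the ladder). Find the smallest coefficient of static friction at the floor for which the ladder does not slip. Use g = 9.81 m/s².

Sum moments about the foot of the ladder (the floor normal and friction both act there and drop out).
Ladder weight 7.66×9.81 = 75.14 N acts at 1.92 m along the ladder; its horizontal arm is 1.92·cos66.5° = 0.7656 m → τ = 57.53 N·m clockwise.
Worker: 89.5×9.81 = 878 N at 1.21 m → arm 0.4825 m → τ = 423.6 N·m clockwise.
Wall normal N acts horizontally at the top; its moment arm is the height L sinθ = 3.84·sin66.5° = 3.522 m, counterclockwise.
Setting net torque to zero: N × 3.522 = 481.1 → N = 136.6 N.
ΣFx = 0 ⇒ f = N_wall = 136.6 N. ΣFy = 0 ⇒ N_floor = 953.1 N.
μ_min = f / N_floor = 136.6 / 953.1 = 0.143.

μ_min ≈ 0.143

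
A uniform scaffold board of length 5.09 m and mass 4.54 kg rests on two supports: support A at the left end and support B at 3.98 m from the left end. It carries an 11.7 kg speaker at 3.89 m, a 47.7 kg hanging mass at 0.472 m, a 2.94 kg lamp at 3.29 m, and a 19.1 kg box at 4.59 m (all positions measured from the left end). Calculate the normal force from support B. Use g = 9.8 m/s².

R_B ≈ 436 N

Choose support A as the axis so its reaction then has zero moment arm.
Beam weight: 4.54 × 9.8 = 44.49 N down at 2.545 m → arm 2.545 m, τ = 44.49 × 2.545 = 113.2 N·m clockwise.
Speaker: 11.7 × 9.8 = 114.7 N down at 3.89 m → arm 3.89 m, τ = 114.7 × 3.89 = 446.2 N·m clockwise.
Hanging mass: 47.7 × 9.8 = 467.5 N down at 0.472 m → arm 0.472 m, τ = 467.5 × 0.472 = 220.7 N·m clockwise.
Lamp: 2.94 × 9.8 = 28.81 N down at 3.29 m → arm 3.29 m, τ = 28.81 × 3.29 = 94.78 N·m clockwise.
Box: 19.1 × 9.8 = 187.2 N down at 4.59 m → arm 4.59 m, τ = 187.2 × 4.59 = 859.2 N·m clockwise.
Net load moment about support A = 1734 N·m clockwise.
Reaction R at support B is upward at 3.98 m, arm 3.98 m → moment R × 3.98 counterclockwise.
Στ = 0 ⇒ R × 3.98 = 1734 ⇒ R = 436 N.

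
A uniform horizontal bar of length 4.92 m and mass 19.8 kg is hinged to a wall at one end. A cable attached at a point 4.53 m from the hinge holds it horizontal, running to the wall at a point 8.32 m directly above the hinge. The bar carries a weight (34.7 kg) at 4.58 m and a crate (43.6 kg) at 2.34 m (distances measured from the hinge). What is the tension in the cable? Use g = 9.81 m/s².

Choose the hinge as the axis so the unknown hinge reaction has zero arm there.
Beam weight: 19.8 × 9.81 = 194.2 N down at 2.46 m → arm 2.46 m, τ = 194.2 × 2.46 = 477.7 N·m clockwise.
Weight: 34.7 × 9.81 = 340.4 N down at 4.58 m → arm 4.58 m, τ = 340.4 × 4.58 = 1559 N·m clockwise.
Crate: 43.6 × 9.81 = 427.7 N down at 2.34 m → arm 2.34 m, τ = 427.7 × 2.34 = 1001 N·m clockwise.
Total clockwise load moment = 3038 N·m.
The cable tension T acts at 4.53 m; only its component perpendicular to the bar, T sinθ, produces torque. sinθ = h/√(h²+d²) = 8.32/√(8.32²+4.53²) = 0.8783.
Balancing moments: T × 4.53 × 0.8783 = 3038, giving T = 3038 / 3.979 = 764 N.

T ≈ 764 N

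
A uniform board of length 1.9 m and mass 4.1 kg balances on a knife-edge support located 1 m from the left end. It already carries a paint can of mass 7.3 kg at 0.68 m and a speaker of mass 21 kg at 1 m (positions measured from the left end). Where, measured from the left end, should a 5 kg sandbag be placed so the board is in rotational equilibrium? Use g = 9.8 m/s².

Take moments about the knife-edge support (at 1 m from the left end).
Beam weight: 4.1 × 9.8 = 40.18 N down at 0.95 m → arm 0.05 m, τ = 40.18 × 0.05 = 2.009 N·m counterclockwise.
Paint can: 7.3 × 9.8 = 71.54 N down at 0.68 m → arm 0.32 m, τ = 71.54 × 0.32 = 22.89 N·m counterclockwise.
Speaker: acts at the knife-edge support, moment arm 0 → no torque.
Net moment of existing loads = 24.9 N·m counterclockwise.
The sandbag weighs 5 × 9.8 = 49 N and must supply an equal clockwise moment, so its lever arm about the knife-edge support is 24.9 / 49 = 0.508 m.
That puts it at 1 + 0.508 = 1.51 m from the left end.

x ≈ 1.51 m from the left end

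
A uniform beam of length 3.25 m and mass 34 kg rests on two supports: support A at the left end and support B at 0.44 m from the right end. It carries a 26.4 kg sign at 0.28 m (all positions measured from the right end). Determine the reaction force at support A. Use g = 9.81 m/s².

Choose support B as the axis so its reaction then has zero moment arm.
Beam weight: 34 × 9.81 = 333.5 N down at 1.625 m → arm 1.185 m, τ = 333.5 × 1.185 = 395.2 N·m counterclockwise.
Sign: 26.4 × 9.81 = 259 N down at 0.28 m → arm 0.16 m, τ = 259 × 0.16 = 41.44 N·m clockwise.
Net load moment about support B = 353.8 N·m counterclockwise.
Reaction R at support A is upward at 3.25 m, arm 2.81 m → moment R × 2.81 clockwise.
Στ = 0 ⇒ R × 2.81 = 353.8 ⇒ R = 126 N.

R_A ≈ 126 N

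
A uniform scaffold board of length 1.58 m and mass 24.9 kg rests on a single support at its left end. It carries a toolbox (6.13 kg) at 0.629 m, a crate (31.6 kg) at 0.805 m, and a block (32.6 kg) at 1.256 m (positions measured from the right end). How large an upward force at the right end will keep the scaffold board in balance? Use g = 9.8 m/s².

Sum moments about the left end (the unknown pivot reaction has zero arm there).
Beam weight: 24.9 × 9.8 = 244 N down at 0.79 m → arm 0.79 m, τ = 244 × 0.79 = 192.8 N·m clockwise.
Toolbox: 6.13 × 9.8 = 60.07 N down at 0.629 m → arm 0.951 m, τ = 60.07 × 0.951 = 57.13 N·m clockwise.
Crate: 31.6 × 9.8 = 309.7 N down at 0.805 m → arm 0.775 m, τ = 309.7 × 0.775 = 240 N·m clockwise.
Block: 32.6 × 9.8 = 319.5 N down at 1.256 m → arm 0.324 m, τ = 319.5 × 0.324 = 103.5 N·m clockwise.
Net moment of the loads = 593.4 N·m clockwise.
The upward force F acts at the right end, arm 1.58 m, giving F × 1.58 counterclockwise.
For rotational equilibrium, F × 1.58 = 593.4, so F = 593.4 / 1.58 = 376 N.

F ≈ 376 N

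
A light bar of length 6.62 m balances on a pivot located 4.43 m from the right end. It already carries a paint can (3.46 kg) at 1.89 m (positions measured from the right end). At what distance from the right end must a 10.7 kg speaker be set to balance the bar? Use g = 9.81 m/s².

Take moments about the pivot (at 4.43 m from the right end).
Paint can: 3.46 × 9.81 = 33.94 N down at 1.89 m → arm 2.54 m, τ = 33.94 × 2.54 = 86.21 N·m clockwise.
Net moment of existing loads = 86.21 N·m clockwise.
The speaker weighs 10.7 × 9.81 = 105 N and must supply an equal counterclockwise moment, so its lever arm about the pivot is 86.21 / 105 = 0.821 m.
That puts it at 4.43 + 0.821 = 5.25 m from the right end.

x ≈ 5.25 m from the right end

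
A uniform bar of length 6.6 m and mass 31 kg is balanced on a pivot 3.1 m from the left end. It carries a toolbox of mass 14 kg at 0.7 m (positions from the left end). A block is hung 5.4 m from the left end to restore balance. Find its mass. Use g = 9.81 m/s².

Choose the pivot (at 3.1 m from the left end) as the axis so the support reaction has zero arm there.
Beam weight: 31 × 9.81 = 304.1 N down at 3.3 m → arm 0.2 m, τ = 304.1 × 0.2 = 60.82 N·m clockwise.
Toolbox: 14 × 9.81 = 137.3 N down at 0.7 m → arm 2.4 m, τ = 137.3 × 2.4 = 329.5 N·m counterclockwise.
Net moment of known loads = 268.7 N·m counterclockwise.
An unknown mass m at 5.4 m has arm 2.3 m; its moment is m·g·2.3 clockwise.
Στ = 0 ⇒ m × 9.81 × 2.3 = 268.7 ⇒ m = 268.7 / (9.81 × 2.3) = 11.9 kg.

m ≈ 11.9 kg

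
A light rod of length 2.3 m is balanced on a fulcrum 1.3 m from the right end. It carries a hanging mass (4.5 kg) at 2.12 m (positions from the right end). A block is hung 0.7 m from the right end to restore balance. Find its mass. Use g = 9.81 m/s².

Sum moments about the fulcrum (at 1.3 m from the right end) (the support reaction has zero arm there).
Hanging mass: 4.5 × 9.81 = 44.15 N down at 2.12 m → arm 0.82 m, τ = 44.15 × 0.82 = 36.2 N·m counterclockwise.
Net moment of known loads = 36.2 N·m counterclockwise.
An unknown mass m at 0.7 m has arm 0.6 m; its moment is m·g·0.6 clockwise.
For rotational equilibrium, m × 9.81 × 0.6 = 36.2, so m = 36.2 / (9.81 × 0.6) = 6.15 kg.

m ≈ 6.15 kg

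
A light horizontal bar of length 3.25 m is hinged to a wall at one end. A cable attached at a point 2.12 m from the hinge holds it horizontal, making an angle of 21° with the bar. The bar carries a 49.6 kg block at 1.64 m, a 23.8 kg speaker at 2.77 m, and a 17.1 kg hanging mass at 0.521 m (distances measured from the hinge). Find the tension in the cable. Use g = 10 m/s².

Choose the hinge as the axis so the unknown hinge reaction has zero arm there.
Block: 49.6 × 10 = 496 N down at 1.64 m → arm 1.64 m, τ = 496 × 1.64 = 813.4 N·m clockwise.
Speaker: 23.8 × 10 = 238 N down at 2.77 m → arm 2.77 m, τ = 238 × 2.77 = 659.3 N·m clockwise.
Hanging mass: 17.1 × 10 = 171 N down at 0.521 m → arm 0.521 m, τ = 171 × 0.521 = 89.09 N·m clockwise.
Total clockwise load moment = 1562 N·m.
The cable tension T acts at 2.12 m; only its component perpendicular to the bar, T sinθ, produces torque. sin 21° = 0.3584.
For rotational equilibrium, T × 2.12 × 0.3584 = 1562, so T = 1562 / 0.7598 = 2060 N.

T ≈ 2060 N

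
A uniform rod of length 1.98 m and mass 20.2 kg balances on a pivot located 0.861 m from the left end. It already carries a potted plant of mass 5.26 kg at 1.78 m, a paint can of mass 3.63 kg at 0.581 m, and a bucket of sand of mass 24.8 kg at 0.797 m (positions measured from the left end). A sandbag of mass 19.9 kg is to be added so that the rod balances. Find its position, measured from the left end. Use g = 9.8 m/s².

Taking torques about the pivot (at 0.861 m from the left end):
Beam weight: 20.2 × 9.8 = 198 N down at 0.99 m → arm 0.129 m, τ = 198 × 0.129 = 25.54 N·m clockwise.
Potted plant: 5.26 × 9.8 = 51.55 N down at 1.78 m → arm 0.919 m, τ = 51.55 × 0.919 = 47.37 N·m clockwise.
Paint can: 3.63 × 9.8 = 35.57 N down at 0.581 m → arm 0.28 m, τ = 35.57 × 0.28 = 9.96 N·m counterclockwise.
Bucket of sand: 24.8 × 9.8 = 243 N down at 0.797 m → arm 0.064 m, τ = 243 × 0.064 = 15.55 N·m counterclockwise.
Net moment of existing loads = 47.4 N·m clockwise.
The sandbag weighs 19.9 × 9.8 = 195 N and must supply an equal counterclockwise moment, so its lever arm about the pivot is 47.4 / 195 = 0.243 m.
That puts it at 0.861 − 0.243 = 0.618 m from the left end.

x ≈ 0.618 m from the left end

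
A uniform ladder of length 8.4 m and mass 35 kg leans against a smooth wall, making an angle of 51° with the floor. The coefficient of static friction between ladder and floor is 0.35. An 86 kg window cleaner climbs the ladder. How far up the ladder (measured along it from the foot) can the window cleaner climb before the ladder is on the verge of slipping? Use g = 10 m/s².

Sum moments about the foot of the ladder (the floor normal and friction both act there and drop out).
Ladder weight 35×10 = 350 N acts at 4.2 m along the ladder; its horizontal arm is 4.2·cos51° = 2.643 m → τ = 925 N·m clockwise.
Window cleaner weight 86×10 = 860 N at distance d → arm d·cos51° → τ = 860·d·0.6293 clockwise.
Wall normal N at the top has arm L sinθ = 6.528 m counterclockwise, so Στ = 0 gives N·6.528 = 925 + 541.2·d.
ΣFy = 0 ⇒ N_floor = 1210 N, so the maximum friction is μ_s·N_floor = 0.35×1210 = 423.5 N. ΣFx = 0 ⇒ N_wall = f, so at the slipping point N = 423.5 N.
Substituting: 423.5×6.528 = 925 + 541.2·d ⇒ d = (2765 − 925) / 541.2 = 3.4 m.

d ≈ 3.4 m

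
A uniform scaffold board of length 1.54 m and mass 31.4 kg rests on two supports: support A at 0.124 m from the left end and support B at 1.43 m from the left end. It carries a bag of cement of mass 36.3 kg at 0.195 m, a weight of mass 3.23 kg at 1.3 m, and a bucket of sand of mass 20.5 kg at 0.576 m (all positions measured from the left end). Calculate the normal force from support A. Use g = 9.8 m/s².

R_A ≈ 626 N

Take moments about support B.
Beam weight: 31.4 × 9.8 = 307.7 N down at 0.77 m → arm 0.66 m, τ = 307.7 × 0.66 = 203.1 N·m counterclockwise.
Bag of cement: 36.3 × 9.8 = 355.7 N down at 0.195 m → arm 1.235 m, τ = 355.7 × 1.235 = 439.3 N·m counterclockwise.
Weight: 3.23 × 9.8 = 31.65 N down at 1.3 m → arm 0.13 m, τ = 31.65 × 0.13 = 4.114 N·m counterclockwise.
Bucket of sand: 20.5 × 9.8 = 200.9 N down at 0.576 m → arm 0.854 m, τ = 200.9 × 0.854 = 171.6 N·m counterclockwise.
Net load moment about support B = 818.1 N·m counterclockwise.
Reaction R at support A is upward at 0.124 m, arm 1.306 m → moment R × 1.306 clockwise.
For rotational equilibrium, R × 1.306 = 818.1, so R = 626 N.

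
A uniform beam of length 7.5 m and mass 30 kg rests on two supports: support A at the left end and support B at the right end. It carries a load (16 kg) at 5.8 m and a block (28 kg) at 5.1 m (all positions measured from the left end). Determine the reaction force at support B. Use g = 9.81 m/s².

R_B ≈ 455 N

Taking torques about support A:
Beam weight: 30 × 9.81 = 294.3 N down at 3.75 m → arm 3.75 m, τ = 294.3 × 3.75 = 1104 N·m clockwise.
Load: 16 × 9.81 = 157 N down at 5.8 m → arm 5.8 m, τ = 157 × 5.8 = 910.6 N·m clockwise.
Block: 28 × 9.81 = 274.7 N down at 5.1 m → arm 5.1 m, τ = 274.7 × 5.1 = 1401 N·m clockwise.
Net load moment about support A = 3416 N·m clockwise.
Reaction R at support B is upward at 7.5 m, arm 7.5 m → moment R × 7.5 counterclockwise.
Στ = 0 ⇒ R × 7.5 = 3416 ⇒ R = 455 N.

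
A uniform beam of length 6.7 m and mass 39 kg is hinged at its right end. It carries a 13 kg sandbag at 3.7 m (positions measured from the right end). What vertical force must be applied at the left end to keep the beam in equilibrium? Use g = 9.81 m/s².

F ≈ 262 N

Take moments about the right end.
Beam weight: 39 × 9.81 = 382.6 N down at 3.35 m → arm 3.35 m, τ = 382.6 × 3.35 = 1282 N·m counterclockwise.
Sandbag: 13 × 9.81 = 127.5 N down at 3.7 m → arm 3.7 m, τ = 127.5 × 3.7 = 471.8 N·m counterclockwise.
Net moment of the loads = 1754 N·m counterclockwise.
The upward force F acts at the left end, arm 6.7 m, giving F × 6.7 clockwise.
For rotational equilibrium, F × 6.7 = 1754, so F = 1754 / 6.7 = 262 N.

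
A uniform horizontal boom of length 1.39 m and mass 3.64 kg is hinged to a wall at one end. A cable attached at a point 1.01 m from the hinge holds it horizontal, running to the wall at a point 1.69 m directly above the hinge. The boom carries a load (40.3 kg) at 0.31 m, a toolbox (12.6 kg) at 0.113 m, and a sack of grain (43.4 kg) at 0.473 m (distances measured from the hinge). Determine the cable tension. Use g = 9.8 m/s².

T ≈ 418 N

Choose the hinge as the axis so the unknown hinge reaction has zero arm there.
Beam weight: 3.64 × 9.8 = 35.67 N down at 0.695 m → arm 0.695 m, τ = 35.67 × 0.695 = 24.79 N·m clockwise.
Load: 40.3 × 9.8 = 394.9 N down at 0.31 m → arm 0.31 m, τ = 394.9 × 0.31 = 122.4 N·m clockwise.
Toolbox: 12.6 × 9.8 = 123.5 N down at 0.113 m → arm 0.113 m, τ = 123.5 × 0.113 = 13.96 N·m clockwise.
Sack of grain: 43.4 × 9.8 = 425.3 N down at 0.473 m → arm 0.473 m, τ = 425.3 × 0.473 = 201.2 N·m clockwise.
Total clockwise load moment = 362.4 N·m.
The cable tension T acts at 1.01 m; only its component perpendicular to the boom, T sinθ, produces torque. sinθ = h/√(h²+d²) = 1.69/√(1.69²+1.01²) = 0.8584.
Setting net torque to zero: T × 1.01 × 0.8584 = 362.4 → T = 362.4 / 0.867 = 418 N.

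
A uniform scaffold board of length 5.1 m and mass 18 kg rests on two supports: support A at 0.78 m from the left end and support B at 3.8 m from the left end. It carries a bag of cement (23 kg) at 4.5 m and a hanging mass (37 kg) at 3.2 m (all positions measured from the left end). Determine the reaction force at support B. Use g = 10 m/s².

R_B ≈ 685 N

Choose support A as the axis so its reaction then has zero moment arm.
Beam weight: 18 × 10 = 180 N down at 2.55 m → arm 1.77 m, τ = 180 × 1.77 = 318.6 N·m clockwise.
Bag of cement: 23 × 10 = 230 N down at 4.5 m → arm 3.72 m, τ = 230 × 3.72 = 855.6 N·m clockwise.
Hanging mass: 37 × 10 = 370 N down at 3.2 m → arm 2.42 m, τ = 370 × 2.42 = 895.4 N·m clockwise.
Net load moment about support A = 2070 N·m clockwise.
Reaction R at support B is upward at 3.8 m, arm 3.02 m → moment R × 3.02 counterclockwise.
Balancing moments: R × 3.02 = 2070, giving R = 685 N.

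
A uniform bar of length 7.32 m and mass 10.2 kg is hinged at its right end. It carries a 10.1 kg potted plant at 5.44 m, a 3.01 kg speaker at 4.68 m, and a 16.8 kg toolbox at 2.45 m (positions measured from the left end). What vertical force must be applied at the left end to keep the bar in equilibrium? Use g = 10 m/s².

F ≈ 200 N

Taking torques about the right end:
Beam weight: 10.2 × 10 = 102 N down at 3.66 m → arm 3.66 m, τ = 102 × 3.66 = 373.3 N·m counterclockwise.
Potted plant: 10.1 × 10 = 101 N down at 5.44 m → arm 1.88 m, τ = 101 × 1.88 = 189.9 N·m counterclockwise.
Speaker: 3.01 × 10 = 30.1 N down at 4.68 m → arm 2.64 m, τ = 30.1 × 2.64 = 79.46 N·m counterclockwise.
Toolbox: 16.8 × 10 = 168 N down at 2.45 m → arm 4.87 m, τ = 168 × 4.87 = 818.2 N·m counterclockwise.
Net moment of the loads = 1461 N·m counterclockwise.
The upward force F acts at the left end, arm 7.32 m, giving F × 7.32 clockwise.
Balancing moments: F × 7.32 = 1461, giving F = 1461 / 7.32 = 200 N.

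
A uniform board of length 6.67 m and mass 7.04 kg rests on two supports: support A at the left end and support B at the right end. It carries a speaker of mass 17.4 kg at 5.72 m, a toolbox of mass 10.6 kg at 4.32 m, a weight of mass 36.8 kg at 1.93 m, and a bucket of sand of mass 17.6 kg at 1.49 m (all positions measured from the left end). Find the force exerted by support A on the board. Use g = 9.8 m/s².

About support B:
Beam weight: 7.04 × 9.8 = 68.99 N down at 3.335 m → arm 3.335 m, τ = 68.99 × 3.335 = 230.1 N·m counterclockwise.
Speaker: 17.4 × 9.8 = 170.5 N down at 5.72 m → arm 0.95 m, τ = 170.5 × 0.95 = 162 N·m counterclockwise.
Toolbox: 10.6 × 9.8 = 103.9 N down at 4.32 m → arm 2.35 m, τ = 103.9 × 2.35 = 244.2 N·m counterclockwise.
Weight: 36.8 × 9.8 = 360.6 N down at 1.93 m → arm 4.74 m, τ = 360.6 × 4.74 = 1709 N·m counterclockwise.
Bucket of sand: 17.6 × 9.8 = 172.5 N down at 1.49 m → arm 5.18 m, τ = 172.5 × 5.18 = 893.5 N·m counterclockwise.
Net load moment about support B = 3239 N·m counterclockwise.
Reaction R at support A is upward at 0 m, arm 6.67 m → moment R × 6.67 clockwise.
For rotational equilibrium, R × 6.67 = 3239, so R = 486 N.

R_A ≈ 486 N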